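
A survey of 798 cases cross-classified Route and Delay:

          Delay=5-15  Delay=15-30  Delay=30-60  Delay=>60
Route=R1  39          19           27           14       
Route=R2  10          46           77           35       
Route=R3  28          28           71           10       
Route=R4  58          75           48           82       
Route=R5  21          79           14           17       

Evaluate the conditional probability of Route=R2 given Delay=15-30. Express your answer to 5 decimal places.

0.18623

Total with Delay=15-30: 19 + 46 + 28 + 75 + 79 = 247.
P(Route=R2 | Delay=15-30) = 46/247 = 0.18623.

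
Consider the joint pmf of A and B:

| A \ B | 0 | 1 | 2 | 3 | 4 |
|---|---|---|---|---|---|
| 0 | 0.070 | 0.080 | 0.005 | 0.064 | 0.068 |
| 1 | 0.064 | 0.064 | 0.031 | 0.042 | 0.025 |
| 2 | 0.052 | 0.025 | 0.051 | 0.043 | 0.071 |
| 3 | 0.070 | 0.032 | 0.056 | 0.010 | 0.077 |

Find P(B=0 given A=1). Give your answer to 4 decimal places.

0.2832

P(A=1) = 0.064 + 0.064 + 0.031 + 0.042 + 0.025 = 0.226.
P(B=0 | A=1) = 0.064/0.226 = 0.2832.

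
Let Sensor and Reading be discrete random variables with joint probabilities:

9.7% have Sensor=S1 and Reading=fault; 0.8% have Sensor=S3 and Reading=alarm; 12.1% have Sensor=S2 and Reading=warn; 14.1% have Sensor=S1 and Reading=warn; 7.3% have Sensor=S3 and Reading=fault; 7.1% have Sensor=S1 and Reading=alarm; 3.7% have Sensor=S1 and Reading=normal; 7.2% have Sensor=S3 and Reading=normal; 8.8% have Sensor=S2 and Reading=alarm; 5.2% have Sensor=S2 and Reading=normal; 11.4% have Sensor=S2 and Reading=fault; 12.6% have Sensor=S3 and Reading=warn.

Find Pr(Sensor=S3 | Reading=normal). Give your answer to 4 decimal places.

P(Reading=normal) = 0.037 + 0.052 + 0.072 = 0.161.
P(Sensor=S3 | Reading=normal) = 0.072/0.161 = 0.4472.

0.4472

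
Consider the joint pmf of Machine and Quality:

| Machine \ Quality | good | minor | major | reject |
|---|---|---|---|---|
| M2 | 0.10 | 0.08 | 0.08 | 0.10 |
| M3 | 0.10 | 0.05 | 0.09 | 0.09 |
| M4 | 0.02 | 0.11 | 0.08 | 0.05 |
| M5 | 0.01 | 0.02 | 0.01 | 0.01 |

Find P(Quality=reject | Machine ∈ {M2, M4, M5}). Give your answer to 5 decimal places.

0.23881

P(Machine=M2) = 0.10 + 0.08 + 0.08 + 0.10 = 0.36.
P(Machine=M4) = 0.02 + 0.11 + 0.08 + 0.05 = 0.26.
P(Machine=M5) = 0.01 + 0.02 + 0.01 + 0.01 = 0.05.
P(Machine ∈ {M2, M4, M5}) = 0.36 + 0.26 + 0.05 = 0.67; P(Quality=reject, Machine ∈ {M2, M4, M5}) = 0.10 + 0.05 + 0.01 = 0.16.
P(Quality=reject | Machine ∈ {M2, M4, M5}) = 0.16/0.67 = 0.23881.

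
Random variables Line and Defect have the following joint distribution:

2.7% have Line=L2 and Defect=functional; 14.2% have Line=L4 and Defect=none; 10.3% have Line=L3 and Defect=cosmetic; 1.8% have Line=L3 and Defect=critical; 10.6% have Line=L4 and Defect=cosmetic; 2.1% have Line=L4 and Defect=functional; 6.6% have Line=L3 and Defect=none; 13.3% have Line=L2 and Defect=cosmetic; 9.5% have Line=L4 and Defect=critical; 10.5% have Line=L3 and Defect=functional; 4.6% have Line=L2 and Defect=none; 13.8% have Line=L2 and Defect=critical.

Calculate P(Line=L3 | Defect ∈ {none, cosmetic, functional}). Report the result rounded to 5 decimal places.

P(Defect=none) = 0.046 + 0.066 + 0.142 = 0.254.
P(Defect=cosmetic) = 0.133 + 0.103 + 0.106 = 0.342.
P(Defect=functional) = 0.027 + 0.105 + 0.021 = 0.153.
P(Defect ∈ {none, cosmetic, functional}) = 0.254 + 0.342 + 0.153 = 0.749; P(Line=L3, Defect ∈ {none, cosmetic, functional}) = 0.066 + 0.103 + 0.105 = 0.274.
P(Line=L3 | Defect ∈ {none, cosmetic, functional}) = 0.274/0.749 = 0.36582.

0.36582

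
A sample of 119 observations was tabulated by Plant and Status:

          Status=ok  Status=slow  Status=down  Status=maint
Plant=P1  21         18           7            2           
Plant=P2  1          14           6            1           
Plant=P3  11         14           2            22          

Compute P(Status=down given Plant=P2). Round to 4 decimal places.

0.2727

Total with Plant=P2: 1 + 14 + 6 + 1 = 22.
P(Status=down | Plant=P2) = 6/22 = 0.2727.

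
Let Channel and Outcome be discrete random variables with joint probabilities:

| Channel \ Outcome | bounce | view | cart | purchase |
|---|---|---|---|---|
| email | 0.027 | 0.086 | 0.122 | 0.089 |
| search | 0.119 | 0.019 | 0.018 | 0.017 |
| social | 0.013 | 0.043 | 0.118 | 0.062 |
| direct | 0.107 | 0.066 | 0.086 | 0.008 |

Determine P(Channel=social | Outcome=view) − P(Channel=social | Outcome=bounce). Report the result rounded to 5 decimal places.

0.15206

P(Outcome=view) = 0.086 + 0.019 + 0.043 + 0.066 = 0.214; P(Channel=social | Outcome=view) = 0.043/0.214 = 0.200935.
P(Outcome=bounce) = 0.027 + 0.119 + 0.013 + 0.107 = 0.266; P(Channel=social | Outcome=bounce) = 0.013/0.266 = 0.048872.
Difference = 0.15206.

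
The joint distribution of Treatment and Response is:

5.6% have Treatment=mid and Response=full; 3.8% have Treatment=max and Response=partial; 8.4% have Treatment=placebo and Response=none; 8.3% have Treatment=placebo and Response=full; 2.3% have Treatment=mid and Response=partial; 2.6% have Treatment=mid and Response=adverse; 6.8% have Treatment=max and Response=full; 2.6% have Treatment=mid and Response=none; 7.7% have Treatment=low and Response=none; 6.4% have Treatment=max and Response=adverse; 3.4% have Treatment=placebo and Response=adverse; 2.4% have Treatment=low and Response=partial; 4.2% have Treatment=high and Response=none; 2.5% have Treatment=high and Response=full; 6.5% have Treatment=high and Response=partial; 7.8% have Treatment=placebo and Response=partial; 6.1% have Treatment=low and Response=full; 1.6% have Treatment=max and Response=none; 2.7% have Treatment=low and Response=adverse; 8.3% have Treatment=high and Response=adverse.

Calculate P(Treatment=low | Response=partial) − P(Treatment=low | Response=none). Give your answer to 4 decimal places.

P(Response=partial) = 0.078 + 0.024 + 0.023 + 0.065 + 0.038 = 0.228; P(Treatment=low | Response=partial) = 0.024/0.228 = 0.10526.
P(Response=none) = 0.084 + 0.077 + 0.026 + 0.042 + 0.016 = 0.245; P(Treatment=low | Response=none) = 0.077/0.245 = 0.31429.
Difference = -0.2090.

-0.2090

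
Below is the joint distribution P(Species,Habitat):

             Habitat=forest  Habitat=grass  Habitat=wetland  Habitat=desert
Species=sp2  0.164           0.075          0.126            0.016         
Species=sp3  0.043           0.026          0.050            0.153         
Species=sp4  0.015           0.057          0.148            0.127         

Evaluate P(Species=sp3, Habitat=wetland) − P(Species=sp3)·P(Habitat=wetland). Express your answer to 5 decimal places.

-0.03813

P(Species=sp3) = 0.043 + 0.026 + 0.050 + 0.153 = 0.272.
P(Habitat=wetland) = 0.126 + 0.050 + 0.148 = 0.324.
P(Species=sp3, Habitat=wetland) − P(Species=sp3)P(Habitat=wetland) = 0.050 − 0.272×0.324 = -0.03813.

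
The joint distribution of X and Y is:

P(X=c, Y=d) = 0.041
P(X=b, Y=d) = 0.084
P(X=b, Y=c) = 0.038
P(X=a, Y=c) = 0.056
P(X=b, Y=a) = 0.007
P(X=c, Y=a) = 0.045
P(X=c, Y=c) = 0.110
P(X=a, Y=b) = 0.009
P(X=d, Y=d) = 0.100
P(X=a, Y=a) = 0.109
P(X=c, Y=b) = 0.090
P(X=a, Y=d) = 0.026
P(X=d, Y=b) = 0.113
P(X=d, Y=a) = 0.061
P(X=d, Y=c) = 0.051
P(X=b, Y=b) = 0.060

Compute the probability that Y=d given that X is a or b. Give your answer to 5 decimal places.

0.28278

P(X=a) = 0.109 + 0.009 + 0.056 + 0.026 = 0.200.
P(X=b) = 0.007 + 0.060 + 0.038 + 0.084 = 0.189.
P(X ∈ {a, b}) = 0.200 + 0.189 = 0.389; P(Y=d, X ∈ {a, b}) = 0.026 + 0.084 = 0.110.
P(Y=d | X ∈ {a, b}) = 0.110/0.389 = 0.28278.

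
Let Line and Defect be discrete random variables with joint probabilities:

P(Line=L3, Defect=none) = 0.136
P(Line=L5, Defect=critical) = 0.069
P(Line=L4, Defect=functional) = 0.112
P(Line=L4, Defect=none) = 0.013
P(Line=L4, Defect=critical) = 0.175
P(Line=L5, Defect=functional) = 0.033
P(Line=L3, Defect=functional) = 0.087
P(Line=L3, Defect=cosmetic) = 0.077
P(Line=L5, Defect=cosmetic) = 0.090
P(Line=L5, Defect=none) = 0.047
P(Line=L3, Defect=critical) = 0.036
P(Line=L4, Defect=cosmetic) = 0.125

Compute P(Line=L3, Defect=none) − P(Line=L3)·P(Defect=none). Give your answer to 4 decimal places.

0.0701

P(Line=L3) = 0.136 + 0.077 + 0.087 + 0.036 = 0.336.
P(Defect=none) = 0.136 + 0.013 + 0.047 = 0.196.
P(Line=L3, Defect=none) − P(Line=L3)P(Defect=none) = 0.136 − 0.336×0.196 = 0.0701.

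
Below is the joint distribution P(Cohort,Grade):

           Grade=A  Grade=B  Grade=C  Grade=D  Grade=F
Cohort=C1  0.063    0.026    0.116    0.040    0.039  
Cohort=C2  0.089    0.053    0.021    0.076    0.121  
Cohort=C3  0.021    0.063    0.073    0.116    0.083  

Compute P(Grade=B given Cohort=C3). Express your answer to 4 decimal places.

0.1770

P(Cohort=C3) = 0.021 + 0.063 + 0.073 + 0.116 + 0.083 = 0.356.
P(Grade=B | Cohort=C3) = 0.063/0.356 = 0.1770.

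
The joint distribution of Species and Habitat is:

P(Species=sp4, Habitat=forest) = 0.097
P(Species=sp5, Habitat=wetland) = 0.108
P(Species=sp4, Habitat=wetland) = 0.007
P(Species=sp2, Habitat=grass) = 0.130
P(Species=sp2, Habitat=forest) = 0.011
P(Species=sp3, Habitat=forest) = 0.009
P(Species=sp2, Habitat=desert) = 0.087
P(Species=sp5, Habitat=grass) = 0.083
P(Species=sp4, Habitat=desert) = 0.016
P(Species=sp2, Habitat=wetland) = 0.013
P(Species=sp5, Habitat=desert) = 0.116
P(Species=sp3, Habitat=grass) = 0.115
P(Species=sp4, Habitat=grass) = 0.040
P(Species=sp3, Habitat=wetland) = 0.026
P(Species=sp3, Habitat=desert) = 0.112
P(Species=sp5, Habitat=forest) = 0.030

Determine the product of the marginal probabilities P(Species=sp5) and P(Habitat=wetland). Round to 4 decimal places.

P(Species=sp5) = 0.030 + 0.083 + 0.108 + 0.116 = 0.337.
P(Habitat=wetland) = 0.013 + 0.026 + 0.007 + 0.108 = 0.154.
Product: 0.337 × 0.154 = 0.0519.

0.0519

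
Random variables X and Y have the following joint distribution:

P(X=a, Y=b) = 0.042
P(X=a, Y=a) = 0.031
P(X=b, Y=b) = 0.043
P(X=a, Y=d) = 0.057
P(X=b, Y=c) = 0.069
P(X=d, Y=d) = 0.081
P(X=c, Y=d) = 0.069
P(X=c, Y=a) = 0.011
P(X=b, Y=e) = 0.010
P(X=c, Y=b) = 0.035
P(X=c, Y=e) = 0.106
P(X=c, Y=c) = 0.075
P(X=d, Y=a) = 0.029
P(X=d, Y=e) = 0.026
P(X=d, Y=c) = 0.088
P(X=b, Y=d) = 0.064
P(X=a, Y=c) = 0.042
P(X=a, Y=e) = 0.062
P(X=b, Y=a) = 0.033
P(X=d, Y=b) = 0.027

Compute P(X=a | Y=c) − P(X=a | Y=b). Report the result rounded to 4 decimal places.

-0.1324

P(Y=c) = 0.042 + 0.069 + 0.075 + 0.088 = 0.274; P(X=a | Y=c) = 0.042/0.274 = 0.15328.
P(Y=b) = 0.042 + 0.043 + 0.035 + 0.027 = 0.147; P(X=a | Y=b) = 0.042/0.147 = 0.28571.
Difference = -0.1324.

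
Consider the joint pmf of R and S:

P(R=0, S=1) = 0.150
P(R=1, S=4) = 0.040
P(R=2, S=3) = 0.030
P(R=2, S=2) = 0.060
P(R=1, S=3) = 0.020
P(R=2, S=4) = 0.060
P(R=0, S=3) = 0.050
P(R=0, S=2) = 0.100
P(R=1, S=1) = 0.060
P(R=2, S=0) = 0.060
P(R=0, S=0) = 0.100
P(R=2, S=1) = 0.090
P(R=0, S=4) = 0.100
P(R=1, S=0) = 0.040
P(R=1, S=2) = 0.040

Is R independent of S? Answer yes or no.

yes

Every cell satisfies P(R,S) = P(R)·P(S). For instance P(R=1) = 0.200, P(S=2) = 0.200, and 0.200×0.200 = 0.040 matches the joint entry. So R and S are independent.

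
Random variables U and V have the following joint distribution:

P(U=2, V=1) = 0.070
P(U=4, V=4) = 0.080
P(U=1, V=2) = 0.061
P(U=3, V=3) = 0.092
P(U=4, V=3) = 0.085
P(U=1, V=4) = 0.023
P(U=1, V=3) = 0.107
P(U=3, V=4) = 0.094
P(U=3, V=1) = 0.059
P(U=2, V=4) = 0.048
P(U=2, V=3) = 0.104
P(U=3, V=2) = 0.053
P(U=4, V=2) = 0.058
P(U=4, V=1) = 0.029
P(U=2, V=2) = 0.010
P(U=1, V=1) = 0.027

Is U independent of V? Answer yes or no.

no

P(U=2) = 0.232 and P(V=2) = 0.182, so their product is 0.04222, but P(U=2, V=2) = 0.010. Since these differ, U and V are not independent.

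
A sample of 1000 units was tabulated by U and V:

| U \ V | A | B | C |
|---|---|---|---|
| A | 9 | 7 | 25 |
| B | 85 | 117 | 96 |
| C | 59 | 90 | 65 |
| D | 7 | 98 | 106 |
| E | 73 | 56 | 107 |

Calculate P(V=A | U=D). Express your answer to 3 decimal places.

0.033

Total with U=D: 7 + 98 + 106 = 211.
P(V=A | U=D) = 7/211 = 0.033.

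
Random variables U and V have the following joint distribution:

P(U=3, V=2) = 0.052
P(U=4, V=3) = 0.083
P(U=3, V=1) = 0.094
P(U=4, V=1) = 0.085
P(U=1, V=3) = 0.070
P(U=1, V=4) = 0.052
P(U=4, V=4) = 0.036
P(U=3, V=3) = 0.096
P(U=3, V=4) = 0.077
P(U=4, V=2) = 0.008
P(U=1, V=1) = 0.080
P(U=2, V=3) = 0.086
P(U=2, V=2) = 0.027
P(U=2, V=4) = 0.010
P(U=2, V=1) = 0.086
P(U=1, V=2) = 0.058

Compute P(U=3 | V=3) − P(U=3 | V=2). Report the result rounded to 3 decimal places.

P(V=3) = 0.070 + 0.086 + 0.096 + 0.083 = 0.335; P(U=3 | V=3) = 0.096/0.335 = 0.2866.
P(V=2) = 0.058 + 0.027 + 0.052 + 0.008 = 0.145; P(U=3 | V=2) = 0.052/0.145 = 0.3586.
Difference = -0.072.

-0.072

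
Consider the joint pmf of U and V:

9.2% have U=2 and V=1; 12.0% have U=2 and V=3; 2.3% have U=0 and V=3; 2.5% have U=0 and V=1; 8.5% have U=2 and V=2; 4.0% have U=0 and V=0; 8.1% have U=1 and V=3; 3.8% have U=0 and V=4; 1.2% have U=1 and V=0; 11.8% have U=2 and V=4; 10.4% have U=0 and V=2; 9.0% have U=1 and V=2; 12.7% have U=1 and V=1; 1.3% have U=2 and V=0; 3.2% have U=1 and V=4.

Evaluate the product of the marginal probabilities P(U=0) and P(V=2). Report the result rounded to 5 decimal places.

P(U=0) = 0.040 + 0.025 + 0.104 + 0.023 + 0.038 = 0.230.
P(V=2) = 0.104 + 0.090 + 0.085 = 0.279.
Product: 0.230 × 0.279 = 0.06417.

0.06417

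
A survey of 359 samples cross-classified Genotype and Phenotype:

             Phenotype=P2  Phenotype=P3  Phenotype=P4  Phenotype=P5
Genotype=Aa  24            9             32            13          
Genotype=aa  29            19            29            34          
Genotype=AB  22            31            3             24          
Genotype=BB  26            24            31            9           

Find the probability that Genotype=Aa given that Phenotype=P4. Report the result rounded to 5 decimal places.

0.33684

Total with Phenotype=P4: 32 + 29 + 3 + 31 = 95.
P(Genotype=Aa | Phenotype=P4) = 32/95 = 0.33684.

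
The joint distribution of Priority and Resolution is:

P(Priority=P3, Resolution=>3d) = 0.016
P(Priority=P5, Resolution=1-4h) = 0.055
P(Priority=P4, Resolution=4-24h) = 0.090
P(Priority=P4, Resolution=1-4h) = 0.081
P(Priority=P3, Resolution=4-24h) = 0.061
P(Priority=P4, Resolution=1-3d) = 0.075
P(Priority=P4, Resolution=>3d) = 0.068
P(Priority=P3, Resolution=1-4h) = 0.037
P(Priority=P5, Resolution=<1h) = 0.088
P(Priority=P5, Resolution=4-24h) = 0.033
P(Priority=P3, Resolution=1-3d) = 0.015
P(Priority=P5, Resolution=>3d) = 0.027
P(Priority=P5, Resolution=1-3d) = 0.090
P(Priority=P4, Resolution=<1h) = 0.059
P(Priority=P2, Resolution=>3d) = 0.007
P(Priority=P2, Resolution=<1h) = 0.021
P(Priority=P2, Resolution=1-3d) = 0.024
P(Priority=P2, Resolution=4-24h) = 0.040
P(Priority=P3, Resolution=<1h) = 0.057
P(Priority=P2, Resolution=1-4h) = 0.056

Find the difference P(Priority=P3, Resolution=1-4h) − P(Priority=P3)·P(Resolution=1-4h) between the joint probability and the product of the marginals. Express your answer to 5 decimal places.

P(Priority=P3) = 0.057 + 0.037 + 0.061 + 0.015 + 0.016 = 0.186.
P(Resolution=1-4h) = 0.056 + 0.037 + 0.081 + 0.055 = 0.229.
P(Priority=P3, Resolution=1-4h) − P(Priority=P3)P(Resolution=1-4h) = 0.037 − 0.186×0.229 = -0.00559.

-0.00559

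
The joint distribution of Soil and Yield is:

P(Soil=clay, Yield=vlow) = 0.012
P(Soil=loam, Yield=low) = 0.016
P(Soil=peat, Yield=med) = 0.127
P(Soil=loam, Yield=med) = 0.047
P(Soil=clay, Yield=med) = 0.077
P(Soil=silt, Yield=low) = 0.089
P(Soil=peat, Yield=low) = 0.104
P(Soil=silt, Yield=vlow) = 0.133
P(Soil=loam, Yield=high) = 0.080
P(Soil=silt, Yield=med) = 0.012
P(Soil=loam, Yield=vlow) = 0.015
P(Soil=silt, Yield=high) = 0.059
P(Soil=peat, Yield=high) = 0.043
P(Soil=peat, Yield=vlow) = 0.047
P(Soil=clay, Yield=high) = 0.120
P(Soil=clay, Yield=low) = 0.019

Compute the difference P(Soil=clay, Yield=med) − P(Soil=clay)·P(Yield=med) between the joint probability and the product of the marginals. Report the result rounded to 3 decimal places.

0.017

P(Soil=clay) = 0.012 + 0.019 + 0.077 + 0.120 = 0.228.
P(Yield=med) = 0.047 + 0.077 + 0.012 + 0.127 = 0.263.
P(Soil=clay, Yield=med) − P(Soil=clay)P(Yield=med) = 0.077 − 0.228×0.263 = 0.017.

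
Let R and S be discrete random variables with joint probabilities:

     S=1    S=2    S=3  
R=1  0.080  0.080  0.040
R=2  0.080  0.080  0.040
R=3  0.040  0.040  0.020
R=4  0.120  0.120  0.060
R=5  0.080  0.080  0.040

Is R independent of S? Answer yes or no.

Every cell satisfies P(R,S) = P(R)·P(S). For instance P(R=3) = 0.100, P(S=1) = 0.400, and 0.100×0.400 = 0.040 matches the joint entry. So R and S are independent.

yes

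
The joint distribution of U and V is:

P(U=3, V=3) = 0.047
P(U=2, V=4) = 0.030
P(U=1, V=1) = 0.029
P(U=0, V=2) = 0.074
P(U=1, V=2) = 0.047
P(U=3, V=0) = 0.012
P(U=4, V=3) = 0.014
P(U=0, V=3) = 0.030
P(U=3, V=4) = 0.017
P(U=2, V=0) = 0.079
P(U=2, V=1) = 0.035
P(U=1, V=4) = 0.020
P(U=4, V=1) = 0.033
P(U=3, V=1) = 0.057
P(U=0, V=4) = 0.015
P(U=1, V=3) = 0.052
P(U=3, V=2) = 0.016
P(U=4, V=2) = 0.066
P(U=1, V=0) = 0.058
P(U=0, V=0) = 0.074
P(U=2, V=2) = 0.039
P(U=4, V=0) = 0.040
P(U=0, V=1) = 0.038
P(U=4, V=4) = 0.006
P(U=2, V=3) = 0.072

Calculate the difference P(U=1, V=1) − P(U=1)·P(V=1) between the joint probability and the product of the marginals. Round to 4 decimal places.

-0.0106

P(U=1) = 0.058 + 0.029 + 0.047 + 0.052 + 0.020 = 0.206.
P(V=1) = 0.038 + 0.029 + 0.035 + 0.057 + 0.033 = 0.192.
P(U=1, V=1) − P(U=1)P(V=1) = 0.029 − 0.206×0.192 = -0.0106.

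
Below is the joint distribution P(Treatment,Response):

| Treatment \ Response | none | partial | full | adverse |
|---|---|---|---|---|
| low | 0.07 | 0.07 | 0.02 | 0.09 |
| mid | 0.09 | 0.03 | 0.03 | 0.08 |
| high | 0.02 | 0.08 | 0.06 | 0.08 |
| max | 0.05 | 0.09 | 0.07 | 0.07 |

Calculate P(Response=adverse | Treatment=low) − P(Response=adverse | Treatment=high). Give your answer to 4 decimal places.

P(Treatment=low) = 0.07 + 0.07 + 0.02 + 0.09 = 0.25; P(Response=adverse | Treatment=low) = 0.09/0.25 = 0.36000.
P(Treatment=high) = 0.02 + 0.08 + 0.06 + 0.08 = 0.24; P(Response=adverse | Treatment=high) = 0.08/0.24 = 0.33333.
Difference = 0.0267.

0.0267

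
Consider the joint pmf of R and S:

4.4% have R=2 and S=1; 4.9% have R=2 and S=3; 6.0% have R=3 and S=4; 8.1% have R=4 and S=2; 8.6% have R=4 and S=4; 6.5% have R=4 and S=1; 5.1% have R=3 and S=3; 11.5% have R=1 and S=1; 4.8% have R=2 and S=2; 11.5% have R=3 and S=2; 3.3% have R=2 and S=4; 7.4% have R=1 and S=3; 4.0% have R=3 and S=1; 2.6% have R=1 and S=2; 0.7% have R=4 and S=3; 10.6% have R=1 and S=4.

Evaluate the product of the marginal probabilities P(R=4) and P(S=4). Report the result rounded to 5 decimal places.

0.06812

P(R=4) = 0.065 + 0.081 + 0.007 + 0.086 = 0.239.
P(S=4) = 0.106 + 0.033 + 0.060 + 0.086 = 0.285.
Product: 0.239 × 0.285 = 0.06812.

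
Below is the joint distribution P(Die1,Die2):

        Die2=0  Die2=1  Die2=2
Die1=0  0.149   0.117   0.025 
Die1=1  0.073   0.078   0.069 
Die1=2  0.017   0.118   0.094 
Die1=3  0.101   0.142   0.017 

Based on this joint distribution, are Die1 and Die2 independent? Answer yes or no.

P(Die1=2) = 0.229 and P(Die2=0) = 0.340, so their product is 0.07786, but P(Die1=2, Die2=0) = 0.017. Since these differ, Die1 and Die2 are not independent.

no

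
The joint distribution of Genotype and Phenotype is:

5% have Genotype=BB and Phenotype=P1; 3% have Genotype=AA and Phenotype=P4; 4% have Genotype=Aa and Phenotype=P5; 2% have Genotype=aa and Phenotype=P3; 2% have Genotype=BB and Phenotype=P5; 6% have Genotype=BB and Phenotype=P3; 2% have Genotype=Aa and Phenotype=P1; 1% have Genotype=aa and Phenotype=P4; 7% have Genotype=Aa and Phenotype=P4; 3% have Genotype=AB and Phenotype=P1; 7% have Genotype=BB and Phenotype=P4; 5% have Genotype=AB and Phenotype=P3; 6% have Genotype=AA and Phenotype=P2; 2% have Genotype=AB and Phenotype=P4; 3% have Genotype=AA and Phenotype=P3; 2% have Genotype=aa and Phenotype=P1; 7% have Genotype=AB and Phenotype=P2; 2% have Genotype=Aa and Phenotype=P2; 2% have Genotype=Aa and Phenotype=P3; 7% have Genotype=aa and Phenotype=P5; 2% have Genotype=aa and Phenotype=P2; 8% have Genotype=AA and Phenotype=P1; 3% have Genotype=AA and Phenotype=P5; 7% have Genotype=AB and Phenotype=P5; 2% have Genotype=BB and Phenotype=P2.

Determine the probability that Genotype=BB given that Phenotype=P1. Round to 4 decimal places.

0.2500

P(Phenotype=P1) = 0.08 + 0.02 + 0.02 + 0.03 + 0.05 = 0.20.
P(Genotype=BB | Phenotype=P1) = 0.05/0.20 = 0.2500.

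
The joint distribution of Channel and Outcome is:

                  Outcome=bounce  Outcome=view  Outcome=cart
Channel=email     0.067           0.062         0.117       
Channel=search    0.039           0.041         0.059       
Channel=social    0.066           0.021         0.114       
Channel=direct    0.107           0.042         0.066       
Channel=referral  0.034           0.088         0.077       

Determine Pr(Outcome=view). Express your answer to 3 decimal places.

P(Outcome=view) = 0.062 + 0.041 + 0.021 + 0.042 + 0.088 = 0.254.

0.254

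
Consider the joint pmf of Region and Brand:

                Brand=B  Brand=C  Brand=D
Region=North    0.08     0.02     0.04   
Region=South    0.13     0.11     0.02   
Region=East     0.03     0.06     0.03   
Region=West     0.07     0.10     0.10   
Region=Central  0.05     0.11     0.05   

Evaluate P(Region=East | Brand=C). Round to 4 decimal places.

0.1500

P(Brand=C) = 0.02 + 0.11 + 0.06 + 0.10 + 0.11 = 0.40.
P(Region=East | Brand=C) = 0.06/0.40 = 0.1500.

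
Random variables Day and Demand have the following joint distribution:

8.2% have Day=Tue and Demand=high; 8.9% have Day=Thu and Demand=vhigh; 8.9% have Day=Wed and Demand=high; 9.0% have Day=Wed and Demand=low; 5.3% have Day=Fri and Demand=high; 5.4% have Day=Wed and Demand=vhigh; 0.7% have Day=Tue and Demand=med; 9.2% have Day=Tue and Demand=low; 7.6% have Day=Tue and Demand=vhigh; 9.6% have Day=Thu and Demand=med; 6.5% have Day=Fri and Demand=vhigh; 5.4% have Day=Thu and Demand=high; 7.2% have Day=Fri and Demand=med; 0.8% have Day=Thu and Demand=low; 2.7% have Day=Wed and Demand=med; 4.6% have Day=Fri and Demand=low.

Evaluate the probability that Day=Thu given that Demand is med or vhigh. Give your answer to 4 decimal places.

0.3807

P(Demand=med) = 0.007 + 0.027 + 0.096 + 0.072 = 0.202.
P(Demand=vhigh) = 0.076 + 0.054 + 0.089 + 0.065 = 0.284.
P(Demand ∈ {med, vhigh}) = 0.202 + 0.284 = 0.486; P(Day=Thu, Demand ∈ {med, vhigh}) = 0.096 + 0.089 = 0.185.
P(Day=Thu | Demand ∈ {med, vhigh}) = 0.185/0.486 = 0.3807.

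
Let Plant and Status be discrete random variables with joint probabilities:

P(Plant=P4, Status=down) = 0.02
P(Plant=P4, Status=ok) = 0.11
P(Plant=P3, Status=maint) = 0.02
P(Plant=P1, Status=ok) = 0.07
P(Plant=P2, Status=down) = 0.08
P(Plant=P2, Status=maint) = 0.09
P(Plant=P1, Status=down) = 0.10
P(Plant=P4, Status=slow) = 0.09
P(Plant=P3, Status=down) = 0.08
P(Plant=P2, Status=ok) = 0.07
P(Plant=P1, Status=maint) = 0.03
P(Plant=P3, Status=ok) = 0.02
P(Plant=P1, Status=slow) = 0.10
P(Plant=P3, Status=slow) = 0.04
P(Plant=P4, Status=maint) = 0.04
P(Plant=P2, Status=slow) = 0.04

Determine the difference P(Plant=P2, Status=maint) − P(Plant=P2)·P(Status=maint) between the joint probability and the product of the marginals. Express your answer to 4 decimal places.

0.0396

P(Plant=P2) = 0.07 + 0.04 + 0.08 + 0.09 = 0.28.
P(Status=maint) = 0.03 + 0.09 + 0.02 + 0.04 = 0.18.
P(Plant=P2, Status=maint) − P(Plant=P2)P(Status=maint) = 0.09 − 0.28×0.18 = 0.0396.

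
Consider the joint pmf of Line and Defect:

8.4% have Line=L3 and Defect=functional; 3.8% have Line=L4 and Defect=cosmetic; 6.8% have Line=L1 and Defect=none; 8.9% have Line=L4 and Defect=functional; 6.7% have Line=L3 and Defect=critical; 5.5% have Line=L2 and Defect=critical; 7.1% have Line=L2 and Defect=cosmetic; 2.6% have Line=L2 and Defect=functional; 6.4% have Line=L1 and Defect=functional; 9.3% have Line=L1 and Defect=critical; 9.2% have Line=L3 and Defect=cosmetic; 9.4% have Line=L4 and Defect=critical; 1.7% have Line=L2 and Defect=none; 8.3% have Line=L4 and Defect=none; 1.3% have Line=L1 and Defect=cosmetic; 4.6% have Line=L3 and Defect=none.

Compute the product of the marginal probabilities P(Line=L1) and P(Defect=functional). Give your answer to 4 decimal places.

P(Line=L1) = 0.068 + 0.013 + 0.064 + 0.093 = 0.238.
P(Defect=functional) = 0.064 + 0.026 + 0.084 + 0.089 = 0.263.
Product: 0.238 × 0.263 = 0.0626.

0.0626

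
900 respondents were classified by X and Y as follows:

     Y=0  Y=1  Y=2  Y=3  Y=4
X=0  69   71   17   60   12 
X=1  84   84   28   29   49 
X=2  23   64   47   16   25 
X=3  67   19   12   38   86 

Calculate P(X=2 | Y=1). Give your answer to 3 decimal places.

0.269

Total with Y=1: 71 + 84 + 64 + 19 = 238.
P(X=2 | Y=1) = 64/238 = 0.269.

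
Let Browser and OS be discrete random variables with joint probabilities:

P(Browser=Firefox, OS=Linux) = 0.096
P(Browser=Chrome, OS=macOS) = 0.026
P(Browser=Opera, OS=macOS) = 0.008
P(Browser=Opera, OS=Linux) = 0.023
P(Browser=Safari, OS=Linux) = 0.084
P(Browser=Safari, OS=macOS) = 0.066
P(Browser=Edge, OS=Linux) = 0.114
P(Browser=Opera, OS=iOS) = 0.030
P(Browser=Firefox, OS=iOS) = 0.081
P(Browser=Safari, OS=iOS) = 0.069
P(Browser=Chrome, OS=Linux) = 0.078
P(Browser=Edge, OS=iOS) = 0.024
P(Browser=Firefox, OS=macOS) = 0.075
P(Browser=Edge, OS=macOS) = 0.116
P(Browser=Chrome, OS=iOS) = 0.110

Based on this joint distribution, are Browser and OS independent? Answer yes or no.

P(Browser=Edge) = 0.254 and P(OS=iOS) = 0.314, so their product is 0.07976, but P(Browser=Edge, OS=iOS) = 0.024. Since these differ, Browser and OS are not independent.

no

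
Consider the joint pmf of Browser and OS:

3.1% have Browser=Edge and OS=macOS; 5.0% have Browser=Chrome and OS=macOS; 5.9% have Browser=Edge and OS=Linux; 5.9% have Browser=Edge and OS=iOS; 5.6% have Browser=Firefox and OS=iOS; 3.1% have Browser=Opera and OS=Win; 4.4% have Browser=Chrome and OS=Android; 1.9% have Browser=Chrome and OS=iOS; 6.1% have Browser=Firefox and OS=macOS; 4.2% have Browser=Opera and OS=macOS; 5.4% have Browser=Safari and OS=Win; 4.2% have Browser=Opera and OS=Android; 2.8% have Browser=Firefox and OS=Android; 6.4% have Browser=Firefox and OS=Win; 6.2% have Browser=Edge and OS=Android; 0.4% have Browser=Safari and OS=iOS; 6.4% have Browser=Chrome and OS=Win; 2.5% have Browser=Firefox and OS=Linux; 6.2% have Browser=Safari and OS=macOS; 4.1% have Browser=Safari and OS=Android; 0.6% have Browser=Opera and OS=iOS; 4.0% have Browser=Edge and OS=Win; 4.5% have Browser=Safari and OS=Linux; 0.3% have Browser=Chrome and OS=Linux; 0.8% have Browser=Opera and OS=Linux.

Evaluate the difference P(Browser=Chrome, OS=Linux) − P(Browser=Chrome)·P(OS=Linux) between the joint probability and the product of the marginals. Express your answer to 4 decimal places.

P(Browser=Chrome) = 0.064 + 0.050 + 0.003 + 0.019 + 0.044 = 0.180.
P(OS=Linux) = 0.003 + 0.025 + 0.045 + 0.059 + 0.008 = 0.140.
P(Browser=Chrome, OS=Linux) − P(Browser=Chrome)P(OS=Linux) = 0.003 − 0.180×0.140 = -0.0222.

-0.0222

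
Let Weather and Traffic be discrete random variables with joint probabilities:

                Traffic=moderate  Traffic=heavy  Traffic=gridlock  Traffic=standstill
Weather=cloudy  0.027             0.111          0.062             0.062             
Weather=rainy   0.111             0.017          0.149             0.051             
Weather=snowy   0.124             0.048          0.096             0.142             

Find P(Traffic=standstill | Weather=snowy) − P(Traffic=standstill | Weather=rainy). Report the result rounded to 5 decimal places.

P(Weather=snowy) = 0.124 + 0.048 + 0.096 + 0.142 = 0.410; P(Traffic=standstill | Weather=snowy) = 0.142/0.410 = 0.346341.
P(Weather=rainy) = 0.111 + 0.017 + 0.149 + 0.051 = 0.328; P(Traffic=standstill | Weather=rainy) = 0.051/0.328 = 0.155488.
Difference = 0.19085.

0.19085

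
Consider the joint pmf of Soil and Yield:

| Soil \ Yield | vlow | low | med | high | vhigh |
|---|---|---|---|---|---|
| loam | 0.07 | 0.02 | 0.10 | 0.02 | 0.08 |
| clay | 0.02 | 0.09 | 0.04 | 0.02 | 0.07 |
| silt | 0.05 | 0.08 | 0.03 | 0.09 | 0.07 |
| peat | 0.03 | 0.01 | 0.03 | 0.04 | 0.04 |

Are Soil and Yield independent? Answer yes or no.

no

P(Soil=clay) = 0.24 and P(Yield=low) = 0.20, so their product is 0.0480, but P(Soil=clay, Yield=low) = 0.09. Since these differ, Soil and Yield are not independent.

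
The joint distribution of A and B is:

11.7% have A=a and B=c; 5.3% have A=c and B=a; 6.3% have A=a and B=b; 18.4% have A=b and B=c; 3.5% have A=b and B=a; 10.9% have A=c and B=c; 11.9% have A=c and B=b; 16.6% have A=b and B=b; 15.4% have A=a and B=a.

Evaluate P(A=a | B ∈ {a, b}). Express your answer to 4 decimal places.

P(B=a) = 0.154 + 0.035 + 0.053 = 0.242.
P(B=b) = 0.063 + 0.166 + 0.119 = 0.348.
P(B ∈ {a, b}) = 0.242 + 0.348 = 0.590; P(A=a, B ∈ {a, b}) = 0.154 + 0.063 = 0.217.
P(A=a | B ∈ {a, b}) = 0.217/0.590 = 0.3678.

0.3678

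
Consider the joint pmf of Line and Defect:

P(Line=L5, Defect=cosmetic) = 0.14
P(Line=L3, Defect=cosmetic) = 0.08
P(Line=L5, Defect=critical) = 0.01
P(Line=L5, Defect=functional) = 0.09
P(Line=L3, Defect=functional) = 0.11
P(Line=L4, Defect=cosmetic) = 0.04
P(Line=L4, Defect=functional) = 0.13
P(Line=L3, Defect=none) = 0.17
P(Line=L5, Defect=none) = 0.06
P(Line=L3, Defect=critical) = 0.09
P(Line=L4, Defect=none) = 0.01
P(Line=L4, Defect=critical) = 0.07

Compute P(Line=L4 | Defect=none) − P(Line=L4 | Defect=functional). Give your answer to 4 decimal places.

-0.3523

P(Defect=none) = 0.17 + 0.01 + 0.06 = 0.24; P(Line=L4 | Defect=none) = 0.01/0.24 = 0.04167.
P(Defect=functional) = 0.11 + 0.13 + 0.09 = 0.33; P(Line=L4 | Defect=functional) = 0.13/0.33 = 0.39394.
Difference = -0.3523.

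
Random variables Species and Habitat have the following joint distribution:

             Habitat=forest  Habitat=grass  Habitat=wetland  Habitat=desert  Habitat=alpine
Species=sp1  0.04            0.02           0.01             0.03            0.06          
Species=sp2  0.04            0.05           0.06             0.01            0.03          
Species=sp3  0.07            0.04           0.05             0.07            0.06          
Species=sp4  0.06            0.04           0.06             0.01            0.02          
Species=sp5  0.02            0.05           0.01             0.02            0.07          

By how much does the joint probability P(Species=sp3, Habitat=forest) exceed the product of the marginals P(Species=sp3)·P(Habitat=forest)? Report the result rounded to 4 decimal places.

0.0033

P(Species=sp3) = 0.07 + 0.04 + 0.05 + 0.07 + 0.06 = 0.29.
P(Habitat=forest) = 0.04 + 0.04 + 0.07 + 0.06 + 0.02 = 0.23.
P(Species=sp3, Habitat=forest) − P(Species=sp3)P(Habitat=forest) = 0.07 − 0.29×0.23 = 0.0033.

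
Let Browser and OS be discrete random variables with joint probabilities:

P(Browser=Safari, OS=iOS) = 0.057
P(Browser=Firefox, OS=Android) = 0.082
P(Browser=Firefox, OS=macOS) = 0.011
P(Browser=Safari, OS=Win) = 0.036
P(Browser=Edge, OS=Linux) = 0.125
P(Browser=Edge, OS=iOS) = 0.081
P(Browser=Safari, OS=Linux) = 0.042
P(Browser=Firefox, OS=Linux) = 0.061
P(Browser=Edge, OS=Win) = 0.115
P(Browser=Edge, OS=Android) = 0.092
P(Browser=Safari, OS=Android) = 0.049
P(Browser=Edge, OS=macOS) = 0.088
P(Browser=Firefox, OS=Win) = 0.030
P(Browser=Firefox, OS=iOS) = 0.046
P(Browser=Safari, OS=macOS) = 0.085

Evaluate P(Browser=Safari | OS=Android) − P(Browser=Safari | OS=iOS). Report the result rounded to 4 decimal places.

P(OS=Android) = 0.082 + 0.049 + 0.092 = 0.223; P(Browser=Safari | OS=Android) = 0.049/0.223 = 0.21973.
P(OS=iOS) = 0.046 + 0.057 + 0.081 = 0.184; P(Browser=Safari | OS=iOS) = 0.057/0.184 = 0.30978.
Difference = -0.0901.

-0.0901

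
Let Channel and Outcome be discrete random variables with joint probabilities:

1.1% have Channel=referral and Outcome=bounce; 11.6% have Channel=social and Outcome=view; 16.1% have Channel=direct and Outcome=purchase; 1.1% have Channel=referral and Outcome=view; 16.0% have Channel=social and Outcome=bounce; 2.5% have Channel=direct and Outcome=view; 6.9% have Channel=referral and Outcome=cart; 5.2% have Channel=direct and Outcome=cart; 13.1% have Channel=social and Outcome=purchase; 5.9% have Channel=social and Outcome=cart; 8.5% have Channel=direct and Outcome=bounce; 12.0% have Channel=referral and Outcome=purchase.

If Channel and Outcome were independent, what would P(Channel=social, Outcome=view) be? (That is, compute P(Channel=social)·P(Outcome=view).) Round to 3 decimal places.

0.071

P(Channel=social) = 0.160 + 0.116 + 0.059 + 0.131 = 0.466.
P(Outcome=view) = 0.116 + 0.025 + 0.011 = 0.152.
Product: 0.466 × 0.152 = 0.071.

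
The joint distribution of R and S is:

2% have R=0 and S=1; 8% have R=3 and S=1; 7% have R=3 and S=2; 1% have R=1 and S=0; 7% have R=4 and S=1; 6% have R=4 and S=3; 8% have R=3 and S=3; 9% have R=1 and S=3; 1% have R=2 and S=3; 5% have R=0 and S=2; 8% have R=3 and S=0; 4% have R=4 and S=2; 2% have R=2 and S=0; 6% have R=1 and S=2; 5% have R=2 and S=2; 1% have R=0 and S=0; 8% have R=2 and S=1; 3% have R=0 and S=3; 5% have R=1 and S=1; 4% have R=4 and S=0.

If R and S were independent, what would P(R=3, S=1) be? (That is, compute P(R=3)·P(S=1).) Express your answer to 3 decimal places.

P(R=3) = 0.08 + 0.08 + 0.07 + 0.08 = 0.31.
P(S=1) = 0.02 + 0.05 + 0.08 + 0.08 + 0.07 = 0.30.
Product: 0.31 × 0.30 = 0.093.

0.093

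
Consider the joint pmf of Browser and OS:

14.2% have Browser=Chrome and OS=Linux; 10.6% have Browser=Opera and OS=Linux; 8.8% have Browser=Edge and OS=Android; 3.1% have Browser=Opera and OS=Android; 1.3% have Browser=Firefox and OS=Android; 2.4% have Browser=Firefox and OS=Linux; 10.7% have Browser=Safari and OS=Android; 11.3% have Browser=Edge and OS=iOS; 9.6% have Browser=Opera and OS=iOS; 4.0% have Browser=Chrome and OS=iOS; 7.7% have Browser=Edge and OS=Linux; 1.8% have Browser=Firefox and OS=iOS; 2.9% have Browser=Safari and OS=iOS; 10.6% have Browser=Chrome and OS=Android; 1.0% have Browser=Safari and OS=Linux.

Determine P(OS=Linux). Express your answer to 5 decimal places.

P(OS=Linux) = 0.142 + 0.024 + 0.010 + 0.077 + 0.106 = 0.359.

0.35900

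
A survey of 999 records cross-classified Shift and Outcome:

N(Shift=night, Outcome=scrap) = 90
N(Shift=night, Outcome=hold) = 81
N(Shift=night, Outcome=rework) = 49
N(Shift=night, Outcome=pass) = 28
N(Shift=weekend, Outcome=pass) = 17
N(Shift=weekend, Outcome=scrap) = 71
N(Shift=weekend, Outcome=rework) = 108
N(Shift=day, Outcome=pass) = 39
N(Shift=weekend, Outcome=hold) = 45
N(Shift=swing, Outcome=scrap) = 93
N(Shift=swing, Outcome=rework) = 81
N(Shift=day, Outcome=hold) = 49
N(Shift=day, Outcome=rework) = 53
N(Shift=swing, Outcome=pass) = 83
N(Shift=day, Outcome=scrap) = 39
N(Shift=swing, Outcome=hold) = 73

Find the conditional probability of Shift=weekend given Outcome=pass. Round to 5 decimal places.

0.10180

Total with Outcome=pass: 39 + 83 + 28 + 17 = 167.
P(Shift=weekend | Outcome=pass) = 17/167 = 0.10180.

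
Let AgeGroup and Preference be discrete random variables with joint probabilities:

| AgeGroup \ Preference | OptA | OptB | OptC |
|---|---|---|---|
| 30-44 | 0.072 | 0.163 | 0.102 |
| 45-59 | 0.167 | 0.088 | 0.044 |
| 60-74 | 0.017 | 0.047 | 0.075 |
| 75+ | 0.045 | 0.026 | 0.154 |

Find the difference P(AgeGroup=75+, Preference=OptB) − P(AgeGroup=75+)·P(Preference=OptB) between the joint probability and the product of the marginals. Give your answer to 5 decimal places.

P(AgeGroup=75+) = 0.045 + 0.026 + 0.154 = 0.225.
P(Preference=OptB) = 0.163 + 0.088 + 0.047 + 0.026 = 0.324.
P(AgeGroup=75+, Preference=OptB) − P(AgeGroup=75+)P(Preference=OptB) = 0.026 − 0.225×0.324 = -0.04690.

-0.04690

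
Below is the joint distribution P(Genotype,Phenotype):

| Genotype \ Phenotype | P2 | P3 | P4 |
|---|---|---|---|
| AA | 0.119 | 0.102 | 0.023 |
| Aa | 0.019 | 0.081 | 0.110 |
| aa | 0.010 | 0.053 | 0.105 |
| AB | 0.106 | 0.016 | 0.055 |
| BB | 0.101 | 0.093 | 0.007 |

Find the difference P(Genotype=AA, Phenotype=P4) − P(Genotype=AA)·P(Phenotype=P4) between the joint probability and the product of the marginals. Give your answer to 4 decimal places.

P(Genotype=AA) = 0.119 + 0.102 + 0.023 = 0.244.
P(Phenotype=P4) = 0.023 + 0.110 + 0.105 + 0.055 + 0.007 = 0.300.
P(Genotype=AA, Phenotype=P4) − P(Genotype=AA)P(Phenotype=P4) = 0.023 − 0.244×0.300 = -0.0502.

-0.0502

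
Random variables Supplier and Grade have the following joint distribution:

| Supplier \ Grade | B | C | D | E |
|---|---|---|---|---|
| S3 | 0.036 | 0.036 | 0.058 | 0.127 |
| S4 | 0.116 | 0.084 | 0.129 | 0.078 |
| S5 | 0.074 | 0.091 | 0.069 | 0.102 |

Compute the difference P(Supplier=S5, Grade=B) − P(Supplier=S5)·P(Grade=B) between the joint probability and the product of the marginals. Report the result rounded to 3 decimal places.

-0.002

P(Supplier=S5) = 0.074 + 0.091 + 0.069 + 0.102 = 0.336.
P(Grade=B) = 0.036 + 0.116 + 0.074 = 0.226.
P(Supplier=S5, Grade=B) − P(Supplier=S5)P(Grade=B) = 0.074 − 0.336×0.226 = -0.002.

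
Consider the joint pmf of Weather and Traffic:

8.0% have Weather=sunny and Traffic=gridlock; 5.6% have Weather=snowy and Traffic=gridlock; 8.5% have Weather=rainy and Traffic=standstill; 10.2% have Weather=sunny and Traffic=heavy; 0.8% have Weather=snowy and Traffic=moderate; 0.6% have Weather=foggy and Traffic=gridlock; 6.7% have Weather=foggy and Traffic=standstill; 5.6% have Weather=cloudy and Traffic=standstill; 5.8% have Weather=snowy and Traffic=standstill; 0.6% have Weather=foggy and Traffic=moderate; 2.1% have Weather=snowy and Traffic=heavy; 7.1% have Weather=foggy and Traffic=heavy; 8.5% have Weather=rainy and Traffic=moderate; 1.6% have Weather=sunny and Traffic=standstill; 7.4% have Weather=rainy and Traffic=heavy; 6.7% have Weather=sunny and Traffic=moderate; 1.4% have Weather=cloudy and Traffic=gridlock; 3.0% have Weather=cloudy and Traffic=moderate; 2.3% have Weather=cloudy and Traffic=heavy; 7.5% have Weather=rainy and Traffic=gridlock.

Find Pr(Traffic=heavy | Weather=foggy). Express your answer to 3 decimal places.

0.473

P(Weather=foggy) = 0.006 + 0.071 + 0.006 + 0.067 = 0.150.
P(Traffic=heavy | Weather=foggy) = 0.071/0.150 = 0.473.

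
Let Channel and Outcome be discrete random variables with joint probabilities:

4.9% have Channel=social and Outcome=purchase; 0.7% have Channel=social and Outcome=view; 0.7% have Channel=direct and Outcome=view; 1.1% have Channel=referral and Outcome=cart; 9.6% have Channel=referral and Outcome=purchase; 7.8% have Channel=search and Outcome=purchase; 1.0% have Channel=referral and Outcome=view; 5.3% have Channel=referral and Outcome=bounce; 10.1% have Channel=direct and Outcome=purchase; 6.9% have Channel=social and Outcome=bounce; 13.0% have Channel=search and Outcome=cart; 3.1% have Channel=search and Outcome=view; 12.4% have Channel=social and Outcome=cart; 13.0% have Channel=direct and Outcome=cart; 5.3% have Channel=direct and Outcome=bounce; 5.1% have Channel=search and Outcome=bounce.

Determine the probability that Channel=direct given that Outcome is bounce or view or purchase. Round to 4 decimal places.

0.2661

P(Outcome=bounce) = 0.051 + 0.069 + 0.053 + 0.053 = 0.226.
P(Outcome=view) = 0.031 + 0.007 + 0.007 + 0.010 = 0.055.
P(Outcome=purchase) = 0.078 + 0.049 + 0.101 + 0.096 = 0.324.
P(Outcome ∈ {bounce, view, purchase}) = 0.226 + 0.055 + 0.324 = 0.605; P(Channel=direct, Outcome ∈ {bounce, view, purchase}) = 0.053 + 0.007 + 0.101 = 0.161.
P(Channel=direct | Outcome ∈ {bounce, view, purchase}) = 0.161/0.605 = 0.2661.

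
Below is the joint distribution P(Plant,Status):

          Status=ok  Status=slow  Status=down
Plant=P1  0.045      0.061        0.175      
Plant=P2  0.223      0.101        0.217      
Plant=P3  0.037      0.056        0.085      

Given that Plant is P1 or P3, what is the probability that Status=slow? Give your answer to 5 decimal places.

0.25490

P(Plant=P1) = 0.045 + 0.061 + 0.175 = 0.281.
P(Plant=P3) = 0.037 + 0.056 + 0.085 = 0.178.
P(Plant ∈ {P1, P3}) = 0.281 + 0.178 = 0.459; P(Status=slow, Plant ∈ {P1, P3}) = 0.061 + 0.056 = 0.117.
P(Status=slow | Plant ∈ {P1, P3}) = 0.117/0.459 = 0.25490.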